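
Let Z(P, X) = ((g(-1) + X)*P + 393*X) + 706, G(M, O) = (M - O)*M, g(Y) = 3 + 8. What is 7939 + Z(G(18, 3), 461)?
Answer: 317258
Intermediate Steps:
g(Y) = 11
G(M, O) = M*(M - O)
Z(P, X) = 706 + 393*X + P*(11 + X) (Z(P, X) = ((11 + X)*P + 393*X) + 706 = (P*(11 + X) + 393*X) + 706 = (393*X + P*(11 + X)) + 706 = 706 + 393*X + P*(11 + X))
7939 + Z(G(18, 3), 461) = 7939 + (706 + 11*(18*(18 - 1*3)) + 393*461 + (18*(18 - 1*3))*461) = 7939 + (706 + 11*(18*(18 - 3)) + 181173 + (18*(18 - 3))*461) = 7939 + (706 + 11*(18*15) + 181173 + (18*15)*461) = 7939 + (706 + 11*270 + 181173 + 270*461) = 7939 + (706 + 2970 + 181173 + 124470) = 7939 + 309319 = 317258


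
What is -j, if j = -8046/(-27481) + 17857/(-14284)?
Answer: 375799153/392538604 ≈ 0.95736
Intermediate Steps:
j = -375799153/392538604 (j = -8046*(-1/27481) + 17857*(-1/14284) = 8046/27481 - 17857/14284 = -375799153/392538604 ≈ -0.95736)
-j = -1*(-375799153/392538604) = 375799153/392538604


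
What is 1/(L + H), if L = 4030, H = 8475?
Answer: 1/12505 ≈ 7.9968e-5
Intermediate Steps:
1/(L + H) = 1/(4030 + 8475) = 1/12505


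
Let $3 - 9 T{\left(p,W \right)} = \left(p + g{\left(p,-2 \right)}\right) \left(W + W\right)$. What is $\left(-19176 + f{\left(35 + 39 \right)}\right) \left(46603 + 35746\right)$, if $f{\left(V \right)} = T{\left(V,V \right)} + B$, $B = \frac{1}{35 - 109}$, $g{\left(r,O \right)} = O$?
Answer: $- \frac{372205045301}{222} \approx -1.6766 \cdot 10^{9}$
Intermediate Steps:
$B = - \frac{1}{74}$ ($B = \frac{1}{-74} = - \frac{1}{74} \approx -0.013514$)
$T{\left(p,W \right)} = \frac{1}{3} - \frac{2 W \left(-2 + p\right)}{9}$ ($T{\left(p,W \right)} = \frac{1}{3} - \frac{\left(p - 2\right) \left(W + W\right)}{9} = \frac{1}{3} - \frac{\left(-2 + p\right) 2 W}{9} = \frac{1}{3} - \frac{2 W \left(-2 + p\right)}{9}$)
$f{\left(V \right)} = \frac{71}{222} - \frac{2 V^{2}}{9} + \frac{4 V}{9}$ ($f{\left(V \right)} = \left(\frac{1}{3} + \frac{4 V}{9} - \frac{2 V V}{9}\right) - \frac{1}{74} = \left(\frac{1}{3} + \frac{4 V}{9} - \frac{2 V^{2}}{9}\right) - \frac{1}{74} = \left(\frac{1}{3} - \frac{2 V^{2}}{9} + \frac{4 V}{9}\right) - \frac{1}{74} = \frac{71}{222} - \frac{2 V^{2}}{9} + \frac{4 V}{9}$)
$\left(-19176 + f{\left(35 + 39 \right)}\right) \left(46603 + 35746\right) = \left(-19176 + \left(\frac{71}{222} - \frac{2 \left(35 + 39\right)^{2}}{9} + \frac{4 \left(35 + 39\right)}{9}\right)\right) \left(46603 + 35746\right) = \left(-19176 + \left(\frac{71}{222} - \frac{2 \cdot 74^{2}}{9} + \frac{4}{9} \cdot 74\right)\right) 82349 = \left(-19176 + \left(\frac{71}{222} - \frac{10952}{9} + \frac{296}{9}\right)\right) 82349 = \left(-19176 - \frac{262777}{222}\right) 82349 = \left(- \frac{4519849}{222}\right) 82349 = - \frac{372205045301}{222}$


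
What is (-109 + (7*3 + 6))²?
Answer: 6724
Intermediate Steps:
(-109 + (7*3 + 6))² = (-109 + (21 + 6))² = (-109 + 27)² = (-82)² = 6724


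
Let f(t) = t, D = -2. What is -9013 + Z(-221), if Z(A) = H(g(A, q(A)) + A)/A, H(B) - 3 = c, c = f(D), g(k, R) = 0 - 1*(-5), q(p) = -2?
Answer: -1991874/221 ≈ -9013.0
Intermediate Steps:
g(k, R) = 5 (g(k, R) = 0 + 5 = 5)
c = -2
H(B) = 1 (H(B) = 3 - 2 = 1)
Z(A) = 1/A
-9013 + Z(-221) = -9013 + 1/(-221) = -9013 - 1/221 = -1991874/221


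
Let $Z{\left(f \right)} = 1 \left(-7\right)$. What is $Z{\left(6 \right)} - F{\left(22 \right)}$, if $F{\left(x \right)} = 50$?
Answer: $-57$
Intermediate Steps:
$Z{\left(f \right)} = -7$
$Z{\left(6 \right)} - F{\left(22 \right)} = -7 - 50 = -57$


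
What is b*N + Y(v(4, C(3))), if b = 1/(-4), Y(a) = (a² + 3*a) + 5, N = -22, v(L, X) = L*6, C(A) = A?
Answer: 1317/2 ≈ 658.50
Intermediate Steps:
v(L, X) = 6*L
Y(a) = 5 + a² + 3*a
b = -¼ ≈ -0.25000
b*N + Y(v(4, C(3))) = -¼*(-22) + (5 + (6*4)² + 3*(6*4)) = 11/2 + (5 + 24² + 3*24) = 11/2 + (5 + 576 + 72) = 11/2 + 653 = 1317/2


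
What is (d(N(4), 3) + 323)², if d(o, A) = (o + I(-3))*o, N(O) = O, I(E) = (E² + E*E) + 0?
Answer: 168921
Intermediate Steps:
I(E) = 2*E² (I(E) = (E² + E²) + 0 = 2*E² + 0 = 2*E²)
d(o, A) = o*(18 + o) (d(o, A) = (o + 2*(-3)²)*o = (o + 2*9)*o = (o + 18)*o = (18 + o)*o = o*(18 + o))
(d(N(4), 3) + 323)² = (4*(18 + 4) + 323)² = (4*22 + 323)² = (88 + 323)² = 411² = 168921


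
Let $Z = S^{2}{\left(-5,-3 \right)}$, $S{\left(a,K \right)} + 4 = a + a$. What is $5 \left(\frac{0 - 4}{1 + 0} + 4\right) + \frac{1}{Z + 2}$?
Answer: $\frac{1}{198} \approx 0.0050505$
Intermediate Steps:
$S{\left(a,K \right)} = -4 + 2 a$ ($S{\left(a,K \right)} = -4 + \left(a + a\right) = -4 + 2 a$)
$Z = 196$ ($Z = \left(-4 + 2 \left(-5\right)\right)^{2} = \left(-4 - 10\right)^{2} = \left(-14\right)^{2} = 196$)
$5 \left(\frac{0 - 4}{1 + 0} + 4\right) + \frac{1}{Z + 2} = 5 \left(\frac{0 - 4}{1 + 0} + 4\right) + \frac{1}{196 + 2} = 5 \left(1^{-1} \left(-4\right) + 4\right) + \frac{1}{198} = 5 \left(1 \left(-4\right) + 4\right) + \frac{1}{198} = 5 \left(-4 + 4\right) + \frac{1}{198} = 5 \cdot 0 + \frac{1}{198} = 0 + \frac{1}{198} = \frac{1}{198}$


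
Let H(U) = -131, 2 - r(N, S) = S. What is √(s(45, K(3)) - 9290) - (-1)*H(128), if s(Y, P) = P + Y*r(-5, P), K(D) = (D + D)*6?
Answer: -131 + 4*I*√674 ≈ -131.0 + 103.85*I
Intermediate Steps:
K(D) = 12*D (K(D) = (2*D)*6 = 12*D)
r(N, S) = 2 - S
s(Y, P) = P + Y*(2 - P)
√(s(45, K(3)) - 9290) - (-1)*H(128) = √((12*3 - 1*45*(-2 + 12*3)) - 9290) - (-1)*(-131) = √((36 - 1*45*(-2 + 36)) - 9290) - 1*131 = √((36 - 1*45*34) - 9290) - 131 = √((36 - 1530) - 9290) - 131 = √(-1494 - 9290) - 131 = √(-10784) - 131 = 4*I*√674 - 131 = -131 + 4*I*√674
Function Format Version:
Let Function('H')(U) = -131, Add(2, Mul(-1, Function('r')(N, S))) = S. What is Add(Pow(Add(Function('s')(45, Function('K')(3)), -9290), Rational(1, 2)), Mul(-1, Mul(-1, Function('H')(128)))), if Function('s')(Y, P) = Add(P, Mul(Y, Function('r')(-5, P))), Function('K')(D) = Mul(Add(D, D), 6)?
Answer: Add(-131, Mul(4, I, Pow(674, Rational(1, 2)))) ≈ Add(-131.00, Mul(103.85, I))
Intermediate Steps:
Function('K')(D) = Mul(12, D) (Function('K')(D) = Mul(Mul(2, D), 6) = Mul(12, D))
Function('r')(N, S) = Add(2, Mul(-1, S))
Function('s')(Y, P) = Add(P, Mul(Y, Add(2, Mul(-1, P))))
Add(Pow(Add(Function('s')(45, Function('K')(3)), -9290), Rational(1, 2)), Mul(-1, Mul(-1, Function('H')(128)))) = Add(Pow(Add(Add(Mul(12, 3), Mul(-1, 45, Add(-2, Mul(12, 3)))), -9290), Rational(1, 2)), Mul(-1, Mul(-1, -131))) = Add(Pow(Add(Add(36, Mul(-1, 45, Add(-2, 36))), -9290), Rational(1, 2)), Mul(-1, 131)) = Add(Pow(Add(Add(36, Mul(-1, 45, 34)), -9290), Rational(1, 2)), -131) = Add(Pow(Add(Add(36, -1530), -9290), Rational(1, 2)), -131) = Add(Pow(Add(-1494, -9290), Rational(1, 2)), -131) = Add(Pow(-10784, Rational(1, 2)), -131) = Add(Mul(4, I, Pow(674, Rational(1, 2))), -131) = Add(-131, Mul(4, I, Pow(674, Rational(1, 2))))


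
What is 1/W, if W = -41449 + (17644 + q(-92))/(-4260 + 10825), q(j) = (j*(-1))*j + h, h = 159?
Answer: -6565/272103346 ≈ -2.4127e-5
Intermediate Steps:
q(j) = 159 - j² (q(j) = (j*(-1))*j + 159 = (-j)*j + 159 = -j² + 159 = 159 - j²)
W = -272103346/6565 (W = -41449 + (17644 + (159 - 1*(-92)²))/(-4260 + 10825) = -41449 + (17644 + (159 - 1*8464))/6565 = -41449 + (17644 + (159 - 8464))*(1/6565) = -41449 + (17644 - 8305)*(1/6565) = -41449 + 9339*(1/6565) = -41449 + 9339/6565 = -272103346/6565 ≈ -41448.)
1/W = 1/(-272103346/6565) = -6565/272103346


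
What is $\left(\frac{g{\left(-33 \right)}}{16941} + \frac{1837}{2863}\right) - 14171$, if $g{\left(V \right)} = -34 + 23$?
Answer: $- \frac{687291929069}{48502083} \approx -14170.0$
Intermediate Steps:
$g{\left(V \right)} = -11$
$\left(\frac{g{\left(-33 \right)}}{16941} + \frac{1837}{2863}\right) - 14171 = \left(- \frac{11}{16941} + \frac{1837}{2863}\right) - 14171 = \frac{31089124}{48502083} - 14171 = - \frac{687291929069}{48502083}$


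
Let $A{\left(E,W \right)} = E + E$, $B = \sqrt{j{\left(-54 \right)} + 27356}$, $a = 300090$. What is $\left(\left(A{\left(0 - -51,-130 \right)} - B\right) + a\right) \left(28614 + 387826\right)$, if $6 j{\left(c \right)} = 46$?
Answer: $125011956480 - \frac{416440 \sqrt{246273}}{3} \approx 1.2494 \cdot 10^{11}$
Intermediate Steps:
$j{\left(c \right)} = \frac{23}{3}$ ($j{\left(c \right)} = \frac{1}{6} \cdot 46 = \frac{23}{3}$)
$B = \frac{\sqrt{246273}}{3}$ ($B = \sqrt{\frac{23}{3} + 27356} = \sqrt{\frac{82091}{3}} = \frac{\sqrt{246273}}{3} \approx 165.42$)
$A{\left(E,W \right)} = 2 E$
$\left(\left(A{\left(0 - -51,-130 \right)} - B\right) + a\right) \left(28614 + 387826\right) = \left(\left(2 \left(0 - -51\right) - \frac{\sqrt{246273}}{3}\right) + 300090\right) \left(28614 + 387826\right) = \left(\left(2 \left(0 + 51\right) - \frac{\sqrt{246273}}{3}\right) + 300090\right) 416440 = \left(\left(2 \cdot 51 - \frac{\sqrt{246273}}{3}\right) + 300090\right) 416440 = \left(\left(102 - \frac{\sqrt{246273}}{3}\right) + 300090\right) 416440 = \left(300192 - \frac{\sqrt{246273}}{3}\right) 416440 = 125011956480 - \frac{416440 \sqrt{246273}}{3}$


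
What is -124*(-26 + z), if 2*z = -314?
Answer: 22692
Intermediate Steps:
z = -157 (z = (1/2)*(-314) = -157)
-124*(-26 + z) = -124*(-26 - 157) = -124*(-183) = 22692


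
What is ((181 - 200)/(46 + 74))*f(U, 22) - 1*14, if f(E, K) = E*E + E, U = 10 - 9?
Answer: -859/60 ≈ -14.317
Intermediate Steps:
U = 1
f(E, K) = E + E**2 (f(E, K) = E**2 + E = E + E**2)
((181 - 200)/(46 + 74))*f(U, 22) - 1*14 = ((181 - 200)/(46 + 74))*(1*(1 + 1)) - 1*14 = (-19/120)*(1*2) - 14 = -19*1/120*2 - 14 = -19/120*2 - 14 = -19/60 - 14 = -859/60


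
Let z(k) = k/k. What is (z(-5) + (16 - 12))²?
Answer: 25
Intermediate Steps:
z(k) = 1
(z(-5) + (16 - 12))² = (1 + (16 - 12))² = (1 + 4)² = 5² = 25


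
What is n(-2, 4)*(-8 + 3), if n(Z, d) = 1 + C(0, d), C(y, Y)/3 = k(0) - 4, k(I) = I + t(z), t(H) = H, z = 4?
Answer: -5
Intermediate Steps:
k(I) = 4 + I (k(I) = I + 4 = 4 + I)
C(y, Y) = 0 (C(y, Y) = 3*((4 + 0) - 4) = 3*(4 - 4) = 3*0 = 0)
n(Z, d) = 1 (n(Z, d) = 1 + 0 = 1)
n(-2, 4)*(-8 + 3) = 1*(-8 + 3) = 1*(-5) = -5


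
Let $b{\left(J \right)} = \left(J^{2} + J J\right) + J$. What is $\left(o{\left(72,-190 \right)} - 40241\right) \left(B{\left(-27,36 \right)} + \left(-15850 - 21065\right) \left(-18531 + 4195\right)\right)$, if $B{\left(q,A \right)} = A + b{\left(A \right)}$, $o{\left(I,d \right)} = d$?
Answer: $-21396736300824$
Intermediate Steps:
$b{\left(J \right)} = J + 2 J^{2}$ ($b{\left(J \right)} = \left(J^{2} + J^{2}\right) + J = 2 J^{2} + J = J + 2 J^{2}$)
$B{\left(q,A \right)} = A + A \left(1 + 2 A\right)$
$\left(o{\left(72,-190 \right)} - 40241\right) \left(B{\left(-27,36 \right)} + \left(-15850 - 21065\right) \left(-18531 + 4195\right)\right) = \left(-190 - 40241\right) \left(2 \cdot 36 \left(1 + 36\right) + \left(-15850 - 21065\right) \left(-18531 + 4195\right)\right) = - 40431 \left(2 \cdot 36 \cdot 37 - -529213440\right) = - 40431 \left(2664 + 529213440\right) = \left(-40431\right) 529216104 = -21396736300824$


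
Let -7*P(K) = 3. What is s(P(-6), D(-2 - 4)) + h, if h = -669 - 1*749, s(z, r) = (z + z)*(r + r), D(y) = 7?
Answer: -1430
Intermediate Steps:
P(K) = -3/7 (P(K) = -⅐*3 = -3/7)
s(z, r) = 4*r*z (s(z, r) = (2*z)*(2*r) = 4*r*z)
h = -1418 (h = -669 - 749 = -1418)
s(P(-6), D(-2 - 4)) + h = 4*7*(-3/7) - 1418 = -12 - 1418 = -1430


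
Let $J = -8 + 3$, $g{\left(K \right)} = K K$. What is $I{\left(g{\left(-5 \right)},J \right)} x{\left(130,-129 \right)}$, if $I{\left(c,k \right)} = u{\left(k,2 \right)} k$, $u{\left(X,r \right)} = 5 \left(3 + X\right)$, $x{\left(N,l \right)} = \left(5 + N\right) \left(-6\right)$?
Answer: $-40500$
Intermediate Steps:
$x{\left(N,l \right)} = -30 - 6 N$
$u{\left(X,r \right)} = 15 + 5 X$
$g{\left(K \right)} = K^{2}$
$J = -5$
$I{\left(c,k \right)} = k \left(15 + 5 k\right)$ ($I{\left(c,k \right)} = \left(15 + 5 k\right) k = k \left(15 + 5 k\right)$)
$I{\left(g{\left(-5 \right)},J \right)} x{\left(130,-129 \right)} = 5 \left(-5\right) \left(3 - 5\right) \left(-30 - 780\right) = 5 \left(-5\right) \left(-2\right) \left(-30 - 780\right) = 50 \left(-810\right) = -40500$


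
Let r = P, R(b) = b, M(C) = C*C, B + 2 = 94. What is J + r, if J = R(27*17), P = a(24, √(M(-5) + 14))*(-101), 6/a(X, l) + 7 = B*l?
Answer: 151487331/330047 - 55752*√39/330047 ≈ 457.93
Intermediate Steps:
B = 92 (B = -2 + 94 = 92)
M(C) = C²
a(X, l) = 6/(-7 + 92*l)
P = -606/(-7 + 92*√39) (P = (6/(-7 + 92*√((-5)² + 14)))*(-101) = (6/(-7 + 92*√(25 + 14)))*(-101) = (6/(-7 + 92*√39))*(-101) = -606/(-7 + 92*√39) ≈ -1.0678)
r = -4242/330047 - 55752*√39/330047 ≈ -1.0678
J = 459 (J = 27*17 = 459)
J + r = 459 + (-4242/330047 - 55752*√39/330047) = 151487331/330047 - 55752*√39/330047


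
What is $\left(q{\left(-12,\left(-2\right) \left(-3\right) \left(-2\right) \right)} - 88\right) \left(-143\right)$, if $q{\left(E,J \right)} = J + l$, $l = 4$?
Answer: $13728$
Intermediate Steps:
$q{\left(E,J \right)} = 4 + J$ ($q{\left(E,J \right)} = J + 4 = 4 + J$)
$\left(q{\left(-12,\left(-2\right) \left(-3\right) \left(-2\right) \right)} - 88\right) \left(-143\right) = \left(\left(4 + \left(-2\right) \left(-3\right) \left(-2\right)\right) - 88\right) \left(-143\right) = \left(\left(4 + 6 \left(-2\right)\right) - 88\right) \left(-143\right) = \left(\left(4 - 12\right) - 88\right) \left(-143\right) = \left(-8 - 88\right) \left(-143\right) = \left(-96\right) \left(-143\right) = 13728$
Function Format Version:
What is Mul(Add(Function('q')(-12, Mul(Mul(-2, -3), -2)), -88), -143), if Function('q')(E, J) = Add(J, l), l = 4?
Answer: 13728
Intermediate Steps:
Function('q')(E, J) = Add(4, J) (Function('q')(E, J) = Add(J, 4) = Add(4, J))
Mul(Add(Function('q')(-12, Mul(Mul(-2, -3), -2)), -88), -143) = Mul(Add(Add(4, Mul(Mul(-2, -3), -2)), -88), -143) = Mul(Add(Add(4, Mul(6, -2)), -88), -143) = Mul(Add(Add(4, -12), -88), -143) = Mul(Add(-8, -88), -143) = Mul(-96, -143) = 13728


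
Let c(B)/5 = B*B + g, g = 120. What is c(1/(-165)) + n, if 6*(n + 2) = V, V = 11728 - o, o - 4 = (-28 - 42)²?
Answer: 9448891/5445 ≈ 1735.3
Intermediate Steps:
c(B) = 600 + 5*B² (c(B) = 5*(B*B + 120) = 5*(B² + 120) = 5*(120 + B²) = 600 + 5*B²)
o = 4904 (o = 4 + (-28 - 42)² = 4 + (-70)² = 4 + 4900 = 4904)
V = 6824 (V = 11728 - 1*4904 = 11728 - 4904 = 6824)
n = 3406/3 (n = -2 + (⅙)*6824 = -2 + 3412/3 = 3406/3 ≈ 1135.3)
c(1/(-165)) + n = (600 + 5*(1/(-165))²) + 3406/3 = (600 + 5*(-1/165)²) + 3406/3 = (600 + 5*(1/27225)) + 3406/3 = (600 + 1/5445) + 3406/3 = 3267001/5445 + 3406/3 = 9448891/5445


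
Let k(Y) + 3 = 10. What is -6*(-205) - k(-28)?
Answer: 1223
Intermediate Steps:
k(Y) = 7 (k(Y) = -3 + 10 = 7)
-6*(-205) - k(-28) = -6*(-205) - 1*7 = 1230 - 7 = 1223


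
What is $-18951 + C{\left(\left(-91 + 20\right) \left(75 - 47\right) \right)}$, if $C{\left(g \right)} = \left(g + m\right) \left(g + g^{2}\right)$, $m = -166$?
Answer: $-8508654975$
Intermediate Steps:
$C{\left(g \right)} = \left(-166 + g\right) \left(g + g^{2}\right)$ ($C{\left(g \right)} = \left(g - 166\right) \left(g + g^{2}\right) = \left(-166 + g\right) \left(g + g^{2}\right)$)
$-18951 + C{\left(\left(-91 + 20\right) \left(75 - 47\right) \right)} = -18951 + \left(-91 + 20\right) \left(75 - 47\right) \left(-166 + \left(\left(-91 + 20\right) \left(75 - 47\right)\right)^{2} - 165 \left(-91 + 20\right) \left(75 - 47\right)\right) = -18951 + \left(-71\right) 28 \left(-166 + \left(\left(-71\right) 28\right)^{2} - 165 \left(\left(-71\right) 28\right)\right) = -18951 - 1988 \left(-166 + \left(-1988\right)^{2} - -328020\right) = -18951 - 1988 \left(-166 + 3952144 + 328020\right) = -18951 - 8508636024 = -8508654975$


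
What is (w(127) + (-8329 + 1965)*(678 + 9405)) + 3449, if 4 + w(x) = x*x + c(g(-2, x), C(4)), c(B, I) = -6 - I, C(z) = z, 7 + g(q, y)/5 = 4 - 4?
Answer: -64148648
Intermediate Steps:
g(q, y) = -35 (g(q, y) = -35 + 5*(4 - 4) = -35 + 5*0 = -35 + 0 = -35)
w(x) = -14 + x**2 (w(x) = -4 + (x*x + (-6 - 1*4)) = -4 + (x**2 + (-6 - 4)) = -4 + (x**2 - 10) = -4 + (-10 + x**2) = -14 + x**2)
(w(127) + (-8329 + 1965)*(678 + 9405)) + 3449 = ((-14 + 127**2) + (-8329 + 1965)*(678 + 9405)) + 3449 = ((-14 + 16129) - 6364*10083) + 3449 = (16115 - 64168212) + 3449 = -64152097 + 3449 = -64148648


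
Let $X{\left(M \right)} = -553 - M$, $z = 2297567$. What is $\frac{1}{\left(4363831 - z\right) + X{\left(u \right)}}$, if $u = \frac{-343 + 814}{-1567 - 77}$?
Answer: $\frac{548}{1132009785} \approx 4.8409 \cdot 10^{-7}$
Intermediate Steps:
$u = - \frac{157}{548}$ ($u = \frac{471}{-1644} = 471 \left(- \frac{1}{1644}\right) = - \frac{157}{548} \approx -0.2865$)
$\frac{1}{\left(4363831 - z\right) + X{\left(u \right)}} = \frac{1}{\left(4363831 - 2297567\right) - \frac{302887}{548}} = \frac{1}{\left(4363831 - 2297567\right) + \left(-553 + \frac{157}{548}\right)} = \frac{1}{2066264 - \frac{302887}{548}} = \frac{1}{\frac{1132009785}{548}} = \frac{548}{1132009785}$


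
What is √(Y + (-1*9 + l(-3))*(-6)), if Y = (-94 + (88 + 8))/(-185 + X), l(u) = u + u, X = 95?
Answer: √20245/15 ≈ 9.4857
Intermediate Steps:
l(u) = 2*u
Y = -1/45 (Y = (-94 + (88 + 8))/(-185 + 95) = (-94 + 96)/(-90) = 2*(-1/90) = -1/45 ≈ -0.022222)
√(Y + (-1*9 + l(-3))*(-6)) = √(-1/45 + (-1*9 + 2*(-3))*(-6)) = √(-1/45 + (-9 - 6)*(-6)) = √(-1/45 - 15*(-6)) = √(-1/45 + 90) = √(4049/45) = √20245/15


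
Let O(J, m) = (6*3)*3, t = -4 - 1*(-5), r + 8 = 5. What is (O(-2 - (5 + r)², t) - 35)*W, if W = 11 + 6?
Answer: 323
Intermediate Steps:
r = -3 (r = -8 + 5 = -3)
t = 1 (t = -4 + 5 = 1)
O(J, m) = 54 (O(J, m) = 18*3 = 54)
W = 17
(O(-2 - (5 + r)², t) - 35)*W = (54 - 35)*17 = 19*17 = 323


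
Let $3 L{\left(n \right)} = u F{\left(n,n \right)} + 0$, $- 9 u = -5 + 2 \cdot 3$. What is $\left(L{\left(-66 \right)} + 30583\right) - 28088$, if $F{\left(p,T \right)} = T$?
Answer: $\frac{22477}{9} \approx 2497.4$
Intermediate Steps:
$u = - \frac{1}{9}$ ($u = - \frac{-5 + 2 \cdot 3}{9} = - \frac{-5 + 6}{9} = \left(- \frac{1}{9}\right) 1 = - \frac{1}{9} \approx -0.11111$)
$L{\left(n \right)} = - \frac{n}{27}$ ($L{\left(n \right)} = \frac{- \frac{n}{9} + 0}{3} = \frac{\left(- \frac{1}{9}\right) n}{3} = - \frac{n}{27}$)
$\left(L{\left(-66 \right)} + 30583\right) - 28088 = \left(\left(- \frac{1}{27}\right) \left(-66\right) + 30583\right) - 28088 = \left(\frac{22}{9} + 30583\right) - 28088 = \frac{275269}{9} - 28088 = \frac{22477}{9}$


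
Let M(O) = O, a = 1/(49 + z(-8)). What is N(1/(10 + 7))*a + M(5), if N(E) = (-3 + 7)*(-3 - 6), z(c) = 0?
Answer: 209/49 ≈ 4.2653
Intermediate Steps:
N(E) = -36 (N(E) = 4*(-9) = -36)
a = 1/49 (a = 1/(49 + 0) = 1/49 ≈ 0.020408)
N(1/(10 + 7))*a + M(5) = -36*1/49 + 5 = -36/49 + 5 = 209/49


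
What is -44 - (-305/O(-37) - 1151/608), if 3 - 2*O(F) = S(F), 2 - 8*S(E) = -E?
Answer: 1456581/35872 ≈ 40.605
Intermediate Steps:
S(E) = ¼ + E/8 (S(E) = ¼ - (-1)*E/8 = ¼ + E/8)
O(F) = 11/8 - F/16 (O(F) = 3/2 - (¼ + F/8)/2 = 3/2 + (-⅛ - F/16) = 11/8 - F/16)
-44 - (-305/O(-37) - 1151/608) = -44 - (-305/(11/8 - 1/16*(-37)) - 1151/608) = -44 - (-305/(11/8 + 37/16) - 1151*1/608) = -44 - (-305/59/16 - 1151/608) = -44 - (-305*16/59 - 1151/608) = -44 - (-4880/59 - 1151/608) = -44 - 1*(-3034949/35872) = -44 + 3034949/35872 = 1456581/35872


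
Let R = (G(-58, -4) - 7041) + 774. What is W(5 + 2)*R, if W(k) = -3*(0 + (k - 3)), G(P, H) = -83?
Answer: 76200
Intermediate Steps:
R = -6350 (R = (-83 - 7041) + 774 = -7124 + 774 = -6350)
W(k) = 9 - 3*k (W(k) = -3*(0 + (-3 + k)) = -3*(-3 + k) = 9 - 3*k)
W(5 + 2)*R = (9 - 3*(5 + 2))*(-6350) = (9 - 3*7)*(-6350) = (9 - 21)*(-6350) = -12*(-6350) = 76200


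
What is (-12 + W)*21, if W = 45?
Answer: 693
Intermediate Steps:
(-12 + W)*21 = (-12 + 45)*21 = 33*21 = 693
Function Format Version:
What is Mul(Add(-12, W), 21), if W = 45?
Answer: 693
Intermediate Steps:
Mul(Add(-12, W), 21) = Mul(Add(-12, 45), 21) = Mul(33, 21) = 693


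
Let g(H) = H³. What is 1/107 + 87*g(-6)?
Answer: -2010743/107 ≈ -18792.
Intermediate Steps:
1/107 + 87*g(-6) = 1/107 + 87*(-6)³ = 1/107 + 87*(-216) = 1/107 - 18792 = -2010743/107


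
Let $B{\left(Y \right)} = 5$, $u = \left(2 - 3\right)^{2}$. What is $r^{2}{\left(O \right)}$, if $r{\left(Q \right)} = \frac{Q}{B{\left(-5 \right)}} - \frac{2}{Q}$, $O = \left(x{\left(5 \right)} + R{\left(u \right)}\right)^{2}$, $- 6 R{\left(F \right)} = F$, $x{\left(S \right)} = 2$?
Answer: $\frac{2825761}{474368400} \approx 0.0059569$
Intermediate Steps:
$u = 1$ ($u = \left(-1\right)^{2} = 1$)
$R{\left(F \right)} = - \frac{F}{6}$
$O = \frac{121}{36}$ ($O = \left(2 - \frac{1}{6}\right)^{2} = \left(\frac{11}{6}\right)^{2} = \frac{121}{36} \approx 3.3611$)
$r{\left(Q \right)} = - \frac{2}{Q} + \frac{Q}{5}$ ($r{\left(Q \right)} = \frac{Q}{5} - \frac{2}{Q} = - \frac{2}{Q} + \frac{Q}{5}$)
$r^{2}{\left(O \right)} = \left(- \frac{2}{\frac{121}{36}} + \frac{1}{5} \cdot \frac{121}{36}\right)^{2} = \left(\left(-2\right) \frac{36}{121} + \frac{121}{180}\right)^{2} = \left(- \frac{72}{121} + \frac{121}{180}\right)^{2} = \left(\frac{1681}{21780}\right)^{2} = \frac{2825761}{474368400}$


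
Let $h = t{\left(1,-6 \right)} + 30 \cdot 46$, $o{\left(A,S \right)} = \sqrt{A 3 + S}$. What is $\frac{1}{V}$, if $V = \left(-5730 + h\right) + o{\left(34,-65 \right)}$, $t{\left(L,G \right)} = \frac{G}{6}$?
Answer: $- \frac{4351}{18931164} - \frac{\sqrt{37}}{18931164} \approx -0.00023015$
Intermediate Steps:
$t{\left(L,G \right)} = \frac{G}{6}$ ($t{\left(L,G \right)} = G \frac{1}{6} = \frac{G}{6}$)
$o{\left(A,S \right)} = \sqrt{S + 3 A}$ ($o{\left(A,S \right)} = \sqrt{3 A + S} = \sqrt{S + 3 A}$)
$h = 1379$ ($h = \frac{1}{6} \left(-6\right) + 30 \cdot 46 = -1 + 1380 = 1379$)
$V = -4351 + \sqrt{37}$ ($V = \left(-5730 + 1379\right) + \sqrt{-65 + 3 \cdot 34} = -4351 + \sqrt{-65 + 102} = -4351 + \sqrt{37} \approx -4344.9$)
$\frac{1}{V} = \frac{1}{-4351 + \sqrt{37}}$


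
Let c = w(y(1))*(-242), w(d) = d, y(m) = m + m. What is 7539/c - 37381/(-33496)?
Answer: -58608485/4053016 ≈ -14.460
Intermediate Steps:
y(m) = 2*m
c = -484 (c = (2*1)*(-242) = 2*(-242) = -484)
7539/c - 37381/(-33496) = 7539/(-484) - 37381/(-33496) = 7539*(-1/484) - 37381*(-1/33496) = -7539/484 + 37381/33496 = -58608485/4053016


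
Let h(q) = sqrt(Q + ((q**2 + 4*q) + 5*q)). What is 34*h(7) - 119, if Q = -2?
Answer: -119 + 34*sqrt(110) ≈ 237.59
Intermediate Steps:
h(q) = sqrt(-2 + q**2 + 9*q) (h(q) = sqrt(-2 + ((q**2 + 4*q) + 5*q)) = sqrt(-2 + (q**2 + 9*q)) = sqrt(-2 + q**2 + 9*q))
34*h(7) - 119 = 34*sqrt(-2 + 7**2 + 9*7) - 119 = 34*sqrt(-2 + 49 + 63) - 119 = 34*sqrt(110) - 119 = -119 + 34*sqrt(110)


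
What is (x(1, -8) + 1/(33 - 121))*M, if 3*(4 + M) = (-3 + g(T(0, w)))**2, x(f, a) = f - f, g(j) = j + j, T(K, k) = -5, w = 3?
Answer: -157/264 ≈ -0.59470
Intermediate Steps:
g(j) = 2*j
x(f, a) = 0
M = 157/3 (M = -4 + (-3 + 2*(-5))**2/3 = -4 + (-3 - 10)**2/3 = -4 + (1/3)*(-13)**2 = -4 + (1/3)*169 = -4 + 169/3 = 157/3 ≈ 52.333)
(x(1, -8) + 1/(33 - 121))*M = (0 + 1/(33 - 121))*(157/3) = (0 + 1/(-88))*(157/3) = (0 - 1/88)*(157/3) = -1/88*157/3 = -157/264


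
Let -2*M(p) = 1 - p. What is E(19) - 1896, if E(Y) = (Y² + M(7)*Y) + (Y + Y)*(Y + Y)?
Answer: -34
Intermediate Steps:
M(p) = -½ + p/2 (M(p) = -(1 - p)/2 = -½ + p/2)
E(Y) = 3*Y + 5*Y² (E(Y) = (Y² + (-½ + (½)*7)*Y) + (Y + Y)*(Y + Y) = (Y² + (-½ + 7/2)*Y) + (2*Y)*(2*Y) = (Y² + 3*Y) + 4*Y² = 3*Y + 5*Y²)
E(19) - 1896 = 19*(3 + 5*19) - 1896 = 19*(3 + 95) - 1896 = 19*98 - 1896 = 1862 - 1896 = -34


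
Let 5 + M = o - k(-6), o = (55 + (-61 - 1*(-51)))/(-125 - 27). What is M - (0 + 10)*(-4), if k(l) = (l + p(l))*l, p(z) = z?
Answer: -5669/152 ≈ -37.296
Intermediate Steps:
k(l) = 2*l² (k(l) = (l + l)*l = (2*l)*l = 2*l²)
o = -45/152 (o = (55 + (-61 + 51))/(-152) = (55 - 10)*(-1/152) = 45*(-1/152) = -45/152 ≈ -0.29605)
M = -11749/152 (M = -5 + (-45/152 - 2*(-6)²) = -5 + (-45/152 - 2*36) = -5 + (-45/152 - 1*72) = -5 + (-45/152 - 72) = -5 - 10989/152 = -11749/152 ≈ -77.296)
M - (0 + 10)*(-4) = -11749/152 - (0 + 10)*(-4) = -11749/152 - 10*(-4) = -11749/152 - 1*(-40) = -11749/152 + 40 = -5669/152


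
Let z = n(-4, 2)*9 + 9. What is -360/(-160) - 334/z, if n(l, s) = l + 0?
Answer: 1579/108 ≈ 14.620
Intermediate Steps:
n(l, s) = l
z = -27 (z = -4*9 + 9 = -36 + 9 = -27)
-360/(-160) - 334/z = -360/(-160) - 334/(-27) = -360*(-1/160) - 334*(-1/27) = 9/4 + 334/27 = 1579/108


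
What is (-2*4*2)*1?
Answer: -16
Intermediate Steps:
(-2*4*2)*1 = -8*2*1 = -16*1 = -16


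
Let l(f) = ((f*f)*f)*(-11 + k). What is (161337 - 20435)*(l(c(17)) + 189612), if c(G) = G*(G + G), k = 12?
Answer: 27234970687928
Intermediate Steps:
c(G) = 2*G² (c(G) = G*(2*G) = 2*G²)
l(f) = f³ (l(f) = ((f*f)*f)*(-11 + 12) = (f²*f)*1 = f³*1 = f³)
(161337 - 20435)*(l(c(17)) + 189612) = (161337 - 20435)*((2*17²)³ + 189612) = 140902*((2*289)³ + 189612) = 140902*(578³ + 189612) = 140902*(193100552 + 189612) = 140902*193290164 = 27234970687928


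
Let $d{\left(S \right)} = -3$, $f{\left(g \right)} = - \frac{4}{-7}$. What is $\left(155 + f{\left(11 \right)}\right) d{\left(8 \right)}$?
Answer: $- \frac{3267}{7} \approx -466.71$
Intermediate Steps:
$f{\left(g \right)} = \frac{4}{7}$ ($f{\left(g \right)} = \left(-4\right) \left(- \frac{1}{7}\right) = \frac{4}{7}$)
$\left(155 + f{\left(11 \right)}\right) d{\left(8 \right)} = \left(155 + \frac{4}{7}\right) \left(-3\right) = \frac{1089}{7} \left(-3\right) = - \frac{3267}{7}$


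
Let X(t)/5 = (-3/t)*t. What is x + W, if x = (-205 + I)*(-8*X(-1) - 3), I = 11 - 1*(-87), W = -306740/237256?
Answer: -742628651/59314 ≈ -12520.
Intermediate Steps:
W = -76685/59314 (W = -306740*1/237256 = -76685/59314 ≈ -1.2929)
X(t) = -15 (X(t) = 5*((-3/t)*t) = 5*(-3) = -15)
I = 98 (I = 11 + 87 = 98)
x = -12519 (x = (-205 + 98)*(-8*(-15) - 3) = -107*(120 - 3) = -107*117 = -12519)
x + W = -12519 - 76685/59314 = -742628651/59314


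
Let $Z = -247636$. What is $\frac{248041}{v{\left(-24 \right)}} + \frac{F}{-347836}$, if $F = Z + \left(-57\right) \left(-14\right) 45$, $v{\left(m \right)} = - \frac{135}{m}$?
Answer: $\frac{345115120939}{7826310} \approx 44097.0$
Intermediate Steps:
$F = -211726$ ($F = -247636 + \left(-57\right) \left(-14\right) 45 = -247636 + 798 \cdot 45 = -247636 + 35910 = -211726$)
$\frac{248041}{v{\left(-24 \right)}} + \frac{F}{-347836} = \frac{248041}{\left(-135\right) \frac{1}{-24}} - \frac{211726}{-347836} = \frac{248041}{\left(-135\right) \left(- \frac{1}{24}\right)} - - \frac{105863}{173918} = \frac{248041}{\frac{45}{8}} + \frac{105863}{173918} = 248041 \cdot \frac{8}{45} + \frac{105863}{173918} = \frac{1984328}{45} + \frac{105863}{173918} = \frac{345115120939}{7826310}$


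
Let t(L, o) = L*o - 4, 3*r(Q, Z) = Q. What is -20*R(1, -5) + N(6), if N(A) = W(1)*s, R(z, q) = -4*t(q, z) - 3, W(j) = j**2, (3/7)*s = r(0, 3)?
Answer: -660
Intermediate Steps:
r(Q, Z) = Q/3
s = 0 (s = 7*((1/3)*0)/3 = (7/3)*0 = 0)
t(L, o) = -4 + L*o
R(z, q) = 13 - 4*q*z (R(z, q) = -4*(-4 + q*z) - 3 = (16 - 4*q*z) - 3 = 13 - 4*q*z)
N(A) = 0 (N(A) = 1**2*0 = 1*0 = 0)
-20*R(1, -5) + N(6) = -20*(13 - 4*(-5)*1) + 0 = -20*(13 + 20) + 0 = -20*33 + 0 = -660 + 0 = -660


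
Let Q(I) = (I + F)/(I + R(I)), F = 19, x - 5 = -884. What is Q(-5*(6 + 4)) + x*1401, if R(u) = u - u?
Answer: -61573919/50 ≈ -1.2315e+6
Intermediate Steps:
x = -879 (x = 5 - 884 = -879)
R(u) = 0
Q(I) = (19 + I)/I (Q(I) = (I + 19)/(I + 0) = (19 + I)/I)
Q(-5*(6 + 4)) + x*1401 = (19 - 5*(6 + 4))/((-5*(6 + 4))) - 879*1401 = (19 - 5*10)/((-5*10)) - 1231479 = (19 - 50)/(-50) - 1231479 = -1/50*(-31) - 1231479 = 31/50 - 1231479 = -61573919/50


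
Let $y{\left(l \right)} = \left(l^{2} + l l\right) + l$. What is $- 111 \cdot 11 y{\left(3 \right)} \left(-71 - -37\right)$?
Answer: $871794$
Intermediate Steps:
$y{\left(l \right)} = l + 2 l^{2}$ ($y{\left(l \right)} = \left(l^{2} + l^{2}\right) + l = 2 l^{2} + l = l + 2 l^{2}$)
$- 111 \cdot 11 y{\left(3 \right)} \left(-71 - -37\right) = - 111 \cdot 11 \cdot 3 \left(1 + 2 \cdot 3\right) \left(-71 - -37\right) = - 111 \cdot 11 \cdot 3 \left(1 + 6\right) \left(-71 + 37\right) = - 111 \cdot 11 \cdot 3 \cdot 7 \left(-34\right) = - 111 \cdot 11 \cdot 21 \left(-34\right) = \left(-111\right) 231 \left(-34\right) = \left(-25641\right) \left(-34\right) = 871794$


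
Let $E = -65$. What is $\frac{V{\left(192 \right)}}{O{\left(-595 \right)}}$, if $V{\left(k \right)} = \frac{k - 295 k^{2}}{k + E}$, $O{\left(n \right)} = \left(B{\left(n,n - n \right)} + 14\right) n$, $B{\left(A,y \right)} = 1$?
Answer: $\frac{3624896}{377825} \approx 9.5941$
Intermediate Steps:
$O{\left(n \right)} = 15 n$ ($O{\left(n \right)} = \left(1 + 14\right) n = 15 n$)
$V{\left(k \right)} = \frac{k - 295 k^{2}}{-65 + k}$ ($V{\left(k \right)} = \frac{k - 295 k^{2}}{k - 65} = \frac{k - 295 k^{2}}{-65 + k}$)
$\frac{V{\left(192 \right)}}{O{\left(-595 \right)}} = \frac{192 \frac{1}{-65 + 192} \left(1 - 56640\right)}{15 \left(-595\right)} = \frac{192 \cdot \frac{1}{127} \left(1 - 56640\right)}{-8925} = 192 \cdot \frac{1}{127} \left(-56639\right) \left(- \frac{1}{8925}\right) = \left(- \frac{10874688}{127}\right) \left(- \frac{1}{8925}\right) = \frac{3624896}{377825}$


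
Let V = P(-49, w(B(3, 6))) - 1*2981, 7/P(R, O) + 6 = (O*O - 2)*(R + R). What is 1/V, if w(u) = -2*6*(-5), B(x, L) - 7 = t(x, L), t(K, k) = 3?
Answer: -352610/1051130417 ≈ -0.00033546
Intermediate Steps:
B(x, L) = 10 (B(x, L) = 7 + 3 = 10)
w(u) = 60 (w(u) = -12*(-5) = 60)
P(R, O) = 7/(-6 + 2*R*(-2 + O**2)) (P(R, O) = 7/(-6 + (O*O - 2)*(R + R)) = 7/(-6 + (O**2 - 2)*(2*R)) = 7/(-6 + (-2 + O**2)*(2*R)) = 7/(-6 + 2*R*(-2 + O**2)))
V = -1051130417/352610 (V = 7/(2*(-3 - 2*(-49) - 49*60**2)) - 1*2981 = 7/(2*(-3 + 98 - 49*3600)) - 2981 = 7/(2*(-3 + 98 - 176400)) - 2981 = (7/2)/(-176305) - 2981 = (7/2)*(-1/176305) - 2981 = -7/352610 - 2981 = -1051130417/352610 ≈ -2981.0)
1/V = 1/(-1051130417/352610) = -352610/1051130417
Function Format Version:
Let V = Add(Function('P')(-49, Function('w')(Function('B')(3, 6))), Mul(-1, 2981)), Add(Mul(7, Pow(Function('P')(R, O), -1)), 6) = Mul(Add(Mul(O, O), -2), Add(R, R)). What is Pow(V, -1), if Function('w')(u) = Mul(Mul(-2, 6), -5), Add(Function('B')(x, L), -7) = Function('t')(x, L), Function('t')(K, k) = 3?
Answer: Rational(-352610, 1051130417) ≈ -0.00033546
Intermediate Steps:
Function('B')(x, L) = 10 (Function('B')(x, L) = Add(7, 3) = 10)
Function('w')(u) = 60 (Function('w')(u) = Mul(-12, -5) = 60)
Function('P')(R, O) = Mul(7, Pow(Add(-6, Mul(2, R, Add(-2, Pow(O, 2)))), -1)) (Function('P')(R, O) = Mul(7, Pow(Add(-6, Mul(Add(Mul(O, O), -2), Add(R, R))), -1)) = Mul(7, Pow(Add(-6, Mul(Add(Pow(O, 2), -2), Mul(2, R))), -1)) = Mul(7, Pow(Add(-6, Mul(Add(-2, Pow(O, 2)), Mul(2, R))), -1)) = Mul(7, Pow(Add(-6, Mul(2, R, Add(-2, Pow(O, 2)))), -1)))
V = Rational(-1051130417, 352610) (V = Add(Mul(Rational(7, 2), Pow(Add(-3, Mul(-2, -49), Mul(-49, Pow(60, 2))), -1)), Mul(-1, 2981)) = Add(Mul(Rational(7, 2), Pow(Add(-3, 98, Mul(-49, 3600)), -1)), -2981) = Add(Mul(Rational(7, 2), Pow(Add(-3, 98, -176400), -1)), -2981) = Add(Mul(Rational(7, 2), Pow(-176305, -1)), -2981) = Add(Mul(Rational(7, 2), Rational(-1, 176305)), -2981) = Add(Rational(-7, 352610), -2981) = Rational(-1051130417, 352610) ≈ -2981.0)
Pow(V, -1) = Pow(Rational(-1051130417, 352610), -1) = Rational(-352610, 1051130417)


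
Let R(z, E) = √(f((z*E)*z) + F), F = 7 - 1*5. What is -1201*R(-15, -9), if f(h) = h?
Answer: -20417*I*√7 ≈ -54018.0*I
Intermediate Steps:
F = 2 (F = 7 - 5 = 2)
R(z, E) = √(2 + E*z²) (R(z, E) = √((z*E)*z + 2) = √((E*z)*z + 2) = √(E*z² + 2) = √(2 + E*z²))
-1201*R(-15, -9) = -1201*√(2 - 9*(-15)²) = -1201*√(2 - 9*225) = -1201*√(2 - 2025) = -20417*I*√7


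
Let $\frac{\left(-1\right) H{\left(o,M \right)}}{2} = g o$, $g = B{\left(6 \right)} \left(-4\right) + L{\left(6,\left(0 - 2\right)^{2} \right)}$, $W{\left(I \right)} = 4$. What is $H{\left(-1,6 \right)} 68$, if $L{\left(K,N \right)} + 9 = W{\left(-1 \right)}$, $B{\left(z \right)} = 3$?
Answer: $-2312$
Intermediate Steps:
$L{\left(K,N \right)} = -5$ ($L{\left(K,N \right)} = -9 + 4 = -5$)
$g = -17$ ($g = 3 \left(-4\right) - 5 = -12 - 5 = -17$)
$H{\left(o,M \right)} = 34 o$ ($H{\left(o,M \right)} = - 2 \left(- 17 o\right) = 34 o$)
$H{\left(-1,6 \right)} 68 = 34 \left(-1\right) 68 = \left(-34\right) 68 = -2312$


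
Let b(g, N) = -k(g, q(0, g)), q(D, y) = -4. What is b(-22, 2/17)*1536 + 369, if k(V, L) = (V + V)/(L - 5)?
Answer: -21421/3 ≈ -7140.3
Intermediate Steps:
k(V, L) = 2*V/(-5 + L) (k(V, L) = (2*V)/(-5 + L) = 2*V/(-5 + L))
b(g, N) = 2*g/9 (b(g, N) = -2*g/(-5 - 4) = -2*g/(-9) = -2*g*(-1)/9 = -(-2)*g/9 = 2*g/9)
b(-22, 2/17)*1536 + 369 = ((2/9)*(-22))*1536 + 369 = -44/9*1536 + 369 = -22528/3 + 369 = -21421/3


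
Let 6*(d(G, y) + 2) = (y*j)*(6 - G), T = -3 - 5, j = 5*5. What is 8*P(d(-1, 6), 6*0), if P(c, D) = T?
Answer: -64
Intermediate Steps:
j = 25
T = -8
d(G, y) = -2 + 25*y*(6 - G)/6 (d(G, y) = -2 + ((y*25)*(6 - G))/6 = -2 + ((25*y)*(6 - G))/6 = -2 + (25*y*(6 - G))/6 = -2 + 25*y*(6 - G)/6)
P(c, D) = -8
8*P(d(-1, 6), 6*0) = 8*(-8) = -64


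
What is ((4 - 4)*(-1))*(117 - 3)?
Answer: 0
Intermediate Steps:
((4 - 4)*(-1))*(117 - 3) = (0*(-1))*114 = 0*114 = 0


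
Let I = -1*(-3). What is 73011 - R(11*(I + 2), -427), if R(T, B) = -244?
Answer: 73255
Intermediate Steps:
I = 3
73011 - R(11*(I + 2), -427) = 73011 - 1*(-244) = 73011 + 244 = 73255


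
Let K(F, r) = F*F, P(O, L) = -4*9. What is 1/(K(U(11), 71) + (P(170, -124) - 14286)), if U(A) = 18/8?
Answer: -16/229071 ≈ -6.9847e-5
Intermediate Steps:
U(A) = 9/4 (U(A) = 18*(⅛) = 9/4)
P(O, L) = -36
K(F, r) = F²
1/(K(U(11), 71) + (P(170, -124) - 14286)) = 1/((9/4)² + (-36 - 14286)) = 1/(81/16 - 14322) = 1/(-229071/16) = -16/229071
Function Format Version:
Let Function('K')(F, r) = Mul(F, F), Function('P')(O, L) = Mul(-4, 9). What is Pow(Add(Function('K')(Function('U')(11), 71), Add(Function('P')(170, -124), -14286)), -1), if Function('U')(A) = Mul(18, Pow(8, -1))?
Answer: Rational(-16, 229071) ≈ -6.9847e-5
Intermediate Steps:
Function('U')(A) = Rational(9, 4) (Function('U')(A) = Mul(18, Rational(1, 8)) = Rational(9, 4))
Function('P')(O, L) = -36
Function('K')(F, r) = Pow(F, 2)
Pow(Add(Function('K')(Function('U')(11), 71), Add(Function('P')(170, -124), -14286)), -1) = Pow(Add(Pow(Rational(9, 4), 2), Add(-36, -14286)), -1) = Pow(Add(Rational(81, 16), -14322), -1) = Pow(Rational(-229071, 16), -1) = Rational(-16, 229071)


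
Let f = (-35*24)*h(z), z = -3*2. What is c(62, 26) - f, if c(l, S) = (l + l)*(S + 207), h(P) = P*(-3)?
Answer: 44012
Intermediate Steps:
z = -6
h(P) = -3*P
c(l, S) = 2*l*(207 + S) (c(l, S) = (2*l)*(207 + S) = 2*l*(207 + S))
f = -15120 (f = (-35*24)*(-3*(-6)) = -840*18 = -15120)
c(62, 26) - f = 2*62*(207 + 26) - 1*(-15120) = 2*62*233 + 15120 = 28892 + 15120 = 44012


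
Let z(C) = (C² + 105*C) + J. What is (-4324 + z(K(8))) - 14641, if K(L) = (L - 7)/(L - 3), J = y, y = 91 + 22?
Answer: -470774/25 ≈ -18831.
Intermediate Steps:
y = 113
J = 113
K(L) = (-7 + L)/(-3 + L)
z(C) = 113 + C² + 105*C (z(C) = (C² + 105*C) + 113 = 113 + C² + 105*C)
(-4324 + z(K(8))) - 14641 = (-4324 + (113 + ((-7 + 8)/(-3 + 8))² + 105*((-7 + 8)/(-3 + 8)))) - 14641 = (-4324 + (113 + (1/5)² + 105*(1/5))) - 14641 = (-4324 + (113 + ((⅕)*1)² + 105*((⅕)*1))) - 14641 = (-4324 + (113 + (⅕)² + 105*(⅕))) - 14641 = (-4324 + (113 + 1/25 + 21)) - 14641 = (-4324 + 3351/25) - 14641 = -104749/25 - 14641 = -470774/25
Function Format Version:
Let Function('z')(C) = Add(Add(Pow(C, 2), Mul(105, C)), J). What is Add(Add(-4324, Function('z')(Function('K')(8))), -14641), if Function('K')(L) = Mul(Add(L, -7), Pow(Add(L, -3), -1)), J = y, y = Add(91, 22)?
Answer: Rational(-470774, 25) ≈ -18831.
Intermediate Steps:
y = 113
J = 113
Function('K')(L) = Mul(Pow(Add(-3, L), -1), Add(-7, L)) (Function('K')(L) = Mul(Add(-7, L), Pow(Add(-3, L), -1)) = Mul(Pow(Add(-3, L), -1), Add(-7, L)))
Function('z')(C) = Add(113, Pow(C, 2), Mul(105, C)) (Function('z')(C) = Add(Add(Pow(C, 2), Mul(105, C)), 113) = Add(113, Pow(C, 2), Mul(105, C)))
Add(Add(-4324, Function('z')(Function('K')(8))), -14641) = Add(Add(-4324, Add(113, Pow(Mul(Pow(Add(-3, 8), -1), Add(-7, 8)), 2), Mul(105, Mul(Pow(Add(-3, 8), -1), Add(-7, 8))))), -14641) = Add(Add(-4324, Add(113, Pow(Mul(Pow(5, -1), 1), 2), Mul(105, Mul(Pow(5, -1), 1)))), -14641) = Add(Add(-4324, Add(113, Pow(Mul(Rational(1, 5), 1), 2), Mul(105, Mul(Rational(1, 5), 1)))), -14641) = Add(Add(-4324, Add(113, Pow(Rational(1, 5), 2), Mul(105, Rational(1, 5)))), -14641) = Add(Add(-4324, Add(113, Rational(1, 25), 21)), -14641) = Add(Add(-4324, Rational(3351, 25)), -14641) = Add(Rational(-104749, 25), -14641) = Rational(-470774, 25)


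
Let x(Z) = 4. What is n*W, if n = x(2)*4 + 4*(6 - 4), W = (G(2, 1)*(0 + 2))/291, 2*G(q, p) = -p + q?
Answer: 8/97 ≈ 0.082474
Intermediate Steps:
G(q, p) = q/2 - p/2 (G(q, p) = (-p + q)/2 = (q - p)/2 = q/2 - p/2)
W = 1/291 (W = (((1/2)*2 - 1/2*1)*(0 + 2))/291 = ((1 - 1/2)*2)*(1/291) = ((1/2)*2)*(1/291) = 1*(1/291) = 1/291 ≈ 0.0034364)
n = 24 (n = 4*4 + 4*(6 - 4) = 16 + 4*2 = 16 + 8 = 24)
n*W = 24*(1/291) = 8/97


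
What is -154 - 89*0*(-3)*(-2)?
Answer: -154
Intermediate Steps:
-154 - 89*0*(-3)*(-2) = -154 - 0*(-2) = -154 - 89*0 = -154 + 0 = -154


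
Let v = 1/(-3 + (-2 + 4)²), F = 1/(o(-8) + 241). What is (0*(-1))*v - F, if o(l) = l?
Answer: -1/233 ≈ -0.0042918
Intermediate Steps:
F = 1/233 (F = 1/(-8 + 241) = 1/233 ≈ 0.0042918)
v = 1 (v = 1/(-3 + 2²) = 1/(-3 + 4) = 1/1 = 1)
(0*(-1))*v - F = (0*(-1))*1 - 1*1/233 = 0*1 - 1/233 = 0 - 1/233 = -1/233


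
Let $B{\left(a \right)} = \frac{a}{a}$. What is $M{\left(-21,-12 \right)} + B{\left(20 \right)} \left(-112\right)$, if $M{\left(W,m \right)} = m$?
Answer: $-124$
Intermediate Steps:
$B{\left(a \right)} = 1$
$M{\left(-21,-12 \right)} + B{\left(20 \right)} \left(-112\right) = -12 + 1 \left(-112\right) = -12 - 112 = -124$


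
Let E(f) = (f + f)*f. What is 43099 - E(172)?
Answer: -16069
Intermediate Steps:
E(f) = 2*f² (E(f) = (2*f)*f = 2*f²)
43099 - E(172) = 43099 - 2*172² = 43099 - 2*29584 = 43099 - 1*59168 = 43099 - 59168 = -16069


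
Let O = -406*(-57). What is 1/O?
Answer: 1/23142 ≈ 4.3212e-5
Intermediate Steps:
O = 23142
1/O = 1/23142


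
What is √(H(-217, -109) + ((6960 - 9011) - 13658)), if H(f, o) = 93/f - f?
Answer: I*√759129/7 ≈ 124.47*I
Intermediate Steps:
H(f, o) = -f + 93/f
√(H(-217, -109) + ((6960 - 9011) - 13658)) = √((-1*(-217) + 93/(-217)) + ((6960 - 9011) - 13658)) = √((217 + 93*(-1/217)) + (-2051 - 13658)) = √((217 - 3/7) - 15709) = √(1516/7 - 15709) = √(-108447/7) = I*√759129/7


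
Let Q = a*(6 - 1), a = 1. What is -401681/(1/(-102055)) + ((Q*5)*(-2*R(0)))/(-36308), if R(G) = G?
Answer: 40993554455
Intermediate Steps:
Q = 5 (Q = 1*(6 - 1) = 1*5 = 5)
-401681/(1/(-102055)) + ((Q*5)*(-2*R(0)))/(-36308) = -401681/(1/(-102055)) + ((5*5)*(-2*0))/(-36308) = -401681/(-1/102055) + (25*0)*(-1/36308) = -401681*(-102055) + 0*(-1/36308) = 40993554455 + 0 = 40993554455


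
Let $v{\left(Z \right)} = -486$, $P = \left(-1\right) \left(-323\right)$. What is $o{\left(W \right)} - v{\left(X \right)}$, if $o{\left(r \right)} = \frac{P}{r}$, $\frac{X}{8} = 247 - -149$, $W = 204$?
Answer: $\frac{5851}{12} \approx 487.58$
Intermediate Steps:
$P = 323$
$X = 3168$ ($X = 8 \left(247 - -149\right) = 8 \left(247 + 149\right) = 8 \cdot 396 = 3168$)
$o{\left(r \right)} = \frac{323}{r}$
$o{\left(W \right)} - v{\left(X \right)} = \frac{323}{204} - -486 = 323 \cdot \frac{1}{204} + 486 = \frac{19}{12} + 486 = \frac{5851}{12}$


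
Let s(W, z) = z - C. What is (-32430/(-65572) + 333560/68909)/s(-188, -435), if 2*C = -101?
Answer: -12053457595/868681807253 ≈ -0.013876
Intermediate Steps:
C = -101/2 (C = (1/2)*(-101) = -101/2 ≈ -50.500)
s(W, z) = 101/2 + z (s(W, z) = z - 1*(-101/2) = z + 101/2 = 101/2 + z)
(-32430/(-65572) + 333560/68909)/s(-188, -435) = (-32430/(-65572) + 333560/68909)/(101/2 - 435) = (-32430*(-1/65572) + 333560*(1/68909))/(-769/2) = (16215/32786 + 333560/68909)*(-2/769) = (12053457595/2259250474)*(-2/769) = -12053457595/868681807253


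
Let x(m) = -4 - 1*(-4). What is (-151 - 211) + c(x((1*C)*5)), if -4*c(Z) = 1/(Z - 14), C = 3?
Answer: -20271/56 ≈ -361.98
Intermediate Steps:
x(m) = 0 (x(m) = -4 + 4 = 0)
c(Z) = -1/(4*(-14 + Z)) (c(Z) = -1/(4*(Z - 14)) = -1/(4*(-14 + Z)))
(-151 - 211) + c(x((1*C)*5)) = (-151 - 211) - 1/(-56 + 4*0) = -362 - 1/(-56 + 0) = -362 - 1/(-56) = -362 - 1*(-1/56) = -362 + 1/56 = -20271/56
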